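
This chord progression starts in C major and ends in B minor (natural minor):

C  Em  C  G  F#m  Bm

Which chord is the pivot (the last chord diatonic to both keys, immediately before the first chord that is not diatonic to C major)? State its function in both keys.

Chords diatonic to C major: C, Dm, Em, F, G, Am, Bdim.
Reading the progression, the first chord not in that set is F#m, so the modulation leaves C major there.
The chord immediately before F#m is G, which is diatonic to both keys: V in C major and VI in B minor.

G — V in C major, VI in B minor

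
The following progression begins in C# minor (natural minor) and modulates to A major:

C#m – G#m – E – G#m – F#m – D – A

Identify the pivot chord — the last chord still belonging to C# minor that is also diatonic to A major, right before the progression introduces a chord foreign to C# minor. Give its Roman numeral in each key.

F#m — iv in C# minor, vi in A major

Chords diatonic to C# minor: C#m, D#dim, E, F#m, G#m, A, B.
Reading the progression, the first chord not in that set is D, so the modulation leaves C# minor there.
The chord immediately before D is F#m, which is diatonic to both keys: iv in C# minor and vi in A major.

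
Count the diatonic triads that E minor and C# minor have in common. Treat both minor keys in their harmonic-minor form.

Diatonic triads of E minor (harmonic minor): E minor (i), F# diminished (ii°), G augmented (III+), A minor (iv), B major (V), C major (VI), D# diminished (vii°).
Diatonic triads of C# minor (harmonic minor): C# minor (i), D# diminished (ii°), E augmented (III+), F# minor (iv), G# major (V), A major (VI), B# diminished (vii°).
Matching root and quality in both lists: D# diminished.
That gives 1 common triad.

1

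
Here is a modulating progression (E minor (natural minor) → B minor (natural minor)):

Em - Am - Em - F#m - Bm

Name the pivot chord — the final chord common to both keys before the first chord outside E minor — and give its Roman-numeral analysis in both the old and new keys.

Chords diatonic to E minor: Em, F#dim, G, Am, Bm, C, D.
Reading the progression, the first chord not in that set is F#m, so the modulation leaves E minor there.
The chord immediately before F#m is Em, which is diatonic to both keys: i in E minor and iv in B minor.

Em — i in E minor, iv in B minor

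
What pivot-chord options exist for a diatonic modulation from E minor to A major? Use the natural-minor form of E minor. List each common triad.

Bm, D

Triads in E minor (natural minor): E minor (i), F# diminished (ii°), G major (III), A minor (iv), B minor (v), C major (VI), D major (VII).
Triads in A major: A major (I), B minor (ii), C# minor (iii), D major (IV), E major (V), F# minor (vi), G# diminished (vii°).
Shared triads with their functions: B minor (v in E minor, ii in A major); D major (VII in E minor, IV in A major).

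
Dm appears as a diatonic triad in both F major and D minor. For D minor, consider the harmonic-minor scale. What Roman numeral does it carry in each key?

The scale of F major is F G A B♭ C D E; D is degree 6, and the triad built there (D-F-A) is minor, so it is vi.
The scale of D minor (harmonic minor) is D E F G A B♭ C♯; D is degree 1, and the triad built there (D-F-A) is minor, so it is i.

vi in F major; i in D minor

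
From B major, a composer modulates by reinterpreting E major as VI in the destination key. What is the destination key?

G# minor

The numeral VI denotes a major triad on scale degree 6. With E on degree 6, the tonic of the new key is G#.
Degree 6 carries a major triad in minor keys, so the destination is G# minor.
Check: the diatonic triads of G# minor (natural minor) are G#m (i), A#dim (ii°), B (III), C#m (iv), D#m (v), E (VI), F# (VII) — E major is indeed VI.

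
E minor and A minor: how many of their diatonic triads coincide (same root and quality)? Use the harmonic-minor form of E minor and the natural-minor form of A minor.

3

Diatonic triads of E minor (harmonic minor): Em (i), F#dim (ii°), Gaug (III+), Am (iv), B (V), C (VI), D#dim (vii°).
Diatonic triads of A minor (natural minor): Am (i), Bdim (ii°), C (III), Dm (iv), Em (v), F (VI), G (VII).
Matching root and quality in both lists: Em, Am, C.
That gives 3 common triads.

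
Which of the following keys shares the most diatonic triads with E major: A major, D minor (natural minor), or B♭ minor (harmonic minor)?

A major

Triads of E major: E (I), F♯m (ii), G♯m (iii), A (IV), B (V), C♯m (vi), D♯dim (vii°).
A major shares 4: E, F♯m, A, C♯m.
D minor (natural minor) shares 0: none.
B♭ minor (harmonic minor) shares 0: none.
The most common triads (4) are shared with A major.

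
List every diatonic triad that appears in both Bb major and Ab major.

Cm, Eb

Triads in Bb major: Bb (I), Cm (ii), Dm (iii), Eb (IV), F (V), Gm (vi), Adim (vii°).
Triads in Ab major: Ab (I), Bbm (ii), Cm (iii), Db (IV), Eb (V), Fm (vi), Gdim (vii°).
Shared triads with their functions: Cm (ii in Bb major, iii in Ab major); Eb (IV in Bb major, V in Ab major).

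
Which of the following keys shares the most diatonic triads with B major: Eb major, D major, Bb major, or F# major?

F# major

Triads of B major: B (I), C#m (ii), D#m (iii), E (IV), F# (V), G#m (vi), A#dim (vii°).
Eb major shares 0: none.
D major shares 0: none.
Bb major shares 0: none.
F# major shares 4: B, D#m, F#, G#m.
The most common triads (4) are shared with F# major.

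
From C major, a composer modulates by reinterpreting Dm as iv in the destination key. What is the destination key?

The numeral iv denotes a minor triad on scale degree 4. With D on degree 4, the tonic of the new key is A.
Degree 4 carries a minor triad in minor keys, so the destination is A minor.
Check: the diatonic triads of A minor (natural minor) are Am (i), Bdim (ii°), C (III), Dm (iv), Em (v), F (VI), G (VII) — Dm is indeed iv.

A minor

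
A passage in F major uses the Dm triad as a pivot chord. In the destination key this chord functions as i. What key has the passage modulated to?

D minor

The numeral i denotes a minor triad on scale degree 1. With D on degree 1, the tonic of the new key is D.
Degree 1 carries a minor triad in minor keys, so the destination is D minor.
Check: the diatonic triads of D minor (natural minor) are Dm (i), Edim (ii°), F (III), Gm (iv), Am (v), Bb (VI), C (VII) — Dm is indeed i.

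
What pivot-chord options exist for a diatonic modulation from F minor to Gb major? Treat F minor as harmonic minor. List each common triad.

Triads in F minor (harmonic minor): F minor (i), G diminished (ii°), Ab augmented (III+), Bb minor (iv), C major (V), Db major (VI), E diminished (vii°).
Triads in Gb major: Gb major (I), Ab minor (ii), Bb minor (iii), Cb major (IV), Db major (V), Eb minor (vi), F diminished (vii°).
Shared triads with their functions: Bb minor (iv in F minor, iii in Gb major); Db major (VI in F minor, V in Gb major).

Bbm, Db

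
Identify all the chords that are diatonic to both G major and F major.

Triads in G major: G major (I), A minor (ii), B minor (iii), C major (IV), D major (V), E minor (vi), F# diminished (vii°).
Triads in F major: F major (I), G minor (ii), A minor (iii), Bb major (IV), C major (V), D minor (vi), E diminished (vii°).
Shared triads with their functions: A minor (ii in G major, iii in F major); C major (IV in G major, V in F major).

Am, C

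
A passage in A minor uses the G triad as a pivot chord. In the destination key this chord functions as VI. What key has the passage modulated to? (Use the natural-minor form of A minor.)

The numeral VI denotes a major triad on scale degree 6. With G on degree 6, the tonic of the new key is B.
Degree 6 carries a major triad in minor keys, so the destination is B minor.
Check: the diatonic triads of B minor (natural minor) are Bm (i), C#dim (ii°), D (III), Em (iv), F#m (v), G (VI), A (VII) — G is indeed VI.

B minor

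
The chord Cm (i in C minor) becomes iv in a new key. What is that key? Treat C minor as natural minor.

The numeral iv denotes a minor triad on scale degree 4. With C on degree 4, the tonic of the new key is G.
Degree 4 carries a minor triad in minor keys, so the destination is G minor.
Check: the diatonic triads of G minor (natural minor) are Gm (i), Adim (ii°), Bb (III), Cm (iv), Dm (v), Eb (VI), F (VII) — Cm is indeed iv.

G minor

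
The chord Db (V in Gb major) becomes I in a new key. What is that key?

Db major

The numeral I denotes a major triad on scale degree 1. With Db on degree 1, the tonic of the new key is Db.
Degree 1 carries a major triad in major keys, so the destination is Db major.
Check: the diatonic triads of Db major are Db (I), Ebm (ii), Fm (iii), Gb (IV), Ab (V), Bbm (vi), Cdim (vii°) — Db is indeed I.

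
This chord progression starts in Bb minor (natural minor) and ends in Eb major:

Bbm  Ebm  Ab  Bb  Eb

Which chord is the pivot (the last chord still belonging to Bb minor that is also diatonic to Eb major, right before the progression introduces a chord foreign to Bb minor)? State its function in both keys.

Chords diatonic to Bb minor: Bbm, Cdim, Db, Ebm, Fm, Gb, Ab.
Reading the progression, the first chord not in that set is Bb, so the modulation leaves Bb minor there.
The chord immediately before Bb is Ab, which is diatonic to both keys: VII in Bb minor and IV in Eb major.

Ab — VII in Bb minor, IV in Eb major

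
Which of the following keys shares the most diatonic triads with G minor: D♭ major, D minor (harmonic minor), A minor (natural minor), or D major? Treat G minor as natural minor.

Triads of G minor (natural minor): G minor (i), A diminished (ii°), B♭ major (III), C minor (iv), D minor (v), E♭ major (VI), F major (VII).
D♭ major shares 0: none.
D minor (harmonic minor) shares 3: Gm, B♭, Dm.
A minor (natural minor) shares 2: Dm, F.
D major shares 0: none.
The most common triads (3) are shared with D minor.

D minor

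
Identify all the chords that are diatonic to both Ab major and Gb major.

Bbm, Db

Triads in Ab major: Ab major (I), Bb minor (ii), C minor (iii), Db major (IV), Eb major (V), F minor (vi), G diminished (vii°).
Triads in Gb major: Gb major (I), Ab minor (ii), Bb minor (iii), Cb major (IV), Db major (V), Eb minor (vi), F diminished (vii°).
Shared triads with their functions: Bb minor (ii in Ab major, iii in Gb major); Db major (IV in Ab major, V in Gb major).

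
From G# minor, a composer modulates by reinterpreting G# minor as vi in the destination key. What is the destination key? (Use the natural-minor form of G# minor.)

The numeral vi denotes a minor triad on scale degree 6. With G# on degree 6, the tonic of the new key is B.
Degree 6 carries a minor triad in major keys, so the destination is B major.
Check: the diatonic triads of B major are B (I), C#m (ii), D#m (iii), E (IV), F# (V), G#m (vi), A#dim (vii°) — G# minor is indeed vi.

B major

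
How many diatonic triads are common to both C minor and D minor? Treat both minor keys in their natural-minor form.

2

Diatonic triads of C minor (natural minor): C minor (i), D diminished (ii°), Eb major (III), F minor (iv), G minor (v), Ab major (VI), Bb major (VII).
Diatonic triads of D minor (natural minor): D minor (i), E diminished (ii°), F major (III), G minor (iv), A minor (v), Bb major (VI), C major (VII).
Matching root and quality in both lists: G minor, Bb major.
That gives 2 common triads.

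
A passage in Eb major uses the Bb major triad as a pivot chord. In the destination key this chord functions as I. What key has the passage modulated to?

Bb major

The numeral I denotes a major triad on scale degree 1. With Bb on degree 1, the tonic of the new key is Bb.
Degree 1 carries a major triad in major keys, so the destination is Bb major.
Check: the diatonic triads of Bb major are Bb (I), Cm (ii), Dm (iii), Eb (IV), F (V), Gm (vi), Adim (vii°) — Bb major is indeed I.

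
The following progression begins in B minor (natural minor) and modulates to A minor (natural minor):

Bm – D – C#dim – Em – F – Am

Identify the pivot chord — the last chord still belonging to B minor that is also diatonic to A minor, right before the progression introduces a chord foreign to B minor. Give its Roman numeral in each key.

Em — iv in B minor, v in A minor

Chords diatonic to B minor: Bm, C#dim, D, Em, F#m, G, A.
Reading the progression, the first chord not in that set is F, so the modulation leaves B minor there.
The chord immediately before F is Em, which is diatonic to both keys: iv in B minor and v in A minor.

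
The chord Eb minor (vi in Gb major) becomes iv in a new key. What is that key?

The numeral iv denotes a minor triad on scale degree 4. With Eb on degree 4, the tonic of the new key is Bb.
Degree 4 carries a minor triad in minor keys, so the destination is Bb minor.
Check: the diatonic triads of Bb minor (natural minor) are Bbm (i), Cdim (ii°), Db (III), Ebm (iv), Fm (v), Gb (VI), Ab (VII) — Eb minor is indeed iv.

Bb minor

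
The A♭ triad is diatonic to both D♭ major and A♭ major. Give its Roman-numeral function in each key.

V in D♭ major; I in A♭ major

The scale of D♭ major is D♭ E♭ F G♭ A♭ B♭ C; A♭ is degree 5, and the triad built there (A♭-C-E♭) is major, so it is V.
The scale of A♭ major is A♭ B♭ C D♭ E♭ F G; A♭ is degree 1, and the triad built there (A♭-C-E♭) is major, so it is I.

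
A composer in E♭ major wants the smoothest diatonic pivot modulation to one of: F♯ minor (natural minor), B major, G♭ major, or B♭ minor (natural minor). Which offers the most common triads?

B♭ minor

Triads of E♭ major: E♭ major (I), F minor (ii), G minor (iii), A♭ major (IV), B♭ major (V), C minor (vi), D diminished (vii°).
F♯ minor (natural minor) shares 0: none.
B major shares 0: none.
G♭ major shares 0: none.
B♭ minor (natural minor) shares 2: Fm, A♭.
The most common triads (2) are shared with B♭ minor.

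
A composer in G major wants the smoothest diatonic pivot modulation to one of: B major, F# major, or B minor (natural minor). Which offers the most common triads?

B minor

Triads of G major: G major (I), A minor (ii), B minor (iii), C major (IV), D major (V), E minor (vi), F# diminished (vii°).
B major shares 0: none.
F# major shares 0: none.
B minor (natural minor) shares 4: G, Bm, D, Em.
The most common triads (4) are shared with B minor.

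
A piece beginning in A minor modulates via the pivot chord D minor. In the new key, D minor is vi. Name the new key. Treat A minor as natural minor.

The numeral vi denotes a minor triad on scale degree 6. With D on degree 6, the tonic of the new key is F.
Degree 6 carries a minor triad in major keys, so the destination is F major.
Check: the diatonic triads of F major are F (I), Gm (ii), Am (iii), B♭ (IV), C (V), Dm (vi), Edim (vii°) — D minor is indeed vi.

F major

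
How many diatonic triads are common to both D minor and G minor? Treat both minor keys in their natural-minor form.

Diatonic triads of D minor (natural minor): D minor (i), E diminished (ii°), F major (III), G minor (iv), A minor (v), Bb major (VI), C major (VII).
Diatonic triads of G minor (natural minor): G minor (i), A diminished (ii°), Bb major (III), C minor (iv), D minor (v), Eb major (VI), F major (VII).
Matching root and quality in both lists: D minor, F major, G minor, Bb major.
That gives 4 common triads.

4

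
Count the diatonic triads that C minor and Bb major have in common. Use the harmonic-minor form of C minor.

1

Diatonic triads of C minor (harmonic minor): Cm (i), Ddim (ii°), Ebaug (III+), Fm (iv), G (V), Ab (VI), Bdim (vii°).
Diatonic triads of Bb major: Bb (I), Cm (ii), Dm (iii), Eb (IV), F (V), Gm (vi), Adim (vii°).
Matching root and quality in both lists: Cm.
That gives 1 common triad.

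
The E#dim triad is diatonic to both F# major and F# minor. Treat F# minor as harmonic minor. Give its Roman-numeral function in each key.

The scale of F# major is F# G# A# B C# D# E#; E# is degree 7, and the triad built there (E#-G#-B) is diminished, so it is vii°.
The scale of F# minor (harmonic minor) is F# G# A B C# D E#; E# is degree 7, and the triad built there (E#-G#-B) is diminished, so it is vii°.

vii° in F# major; vii° in F# minor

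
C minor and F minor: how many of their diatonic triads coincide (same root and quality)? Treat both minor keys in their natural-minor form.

Diatonic triads of C minor (natural minor): Cm (i), Ddim (ii°), Eb (III), Fm (iv), Gm (v), Ab (VI), Bb (VII).
Diatonic triads of F minor (natural minor): Fm (i), Gdim (ii°), Ab (III), Bbm (iv), Cm (v), Db (VI), Eb (VII).
Matching root and quality in both lists: Cm, Eb, Fm, Ab.
That gives 4 common triads.

4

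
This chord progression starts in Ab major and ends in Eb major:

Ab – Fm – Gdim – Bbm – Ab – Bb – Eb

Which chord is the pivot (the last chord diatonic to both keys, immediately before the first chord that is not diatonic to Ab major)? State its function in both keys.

Ab — I in Ab major, IV in Eb major

Chords diatonic to Ab major: Ab, Bbm, Cm, Db, Eb, Fm, Gdim.
Reading the progression, the first chord not in that set is Bb, so the modulation leaves Ab major there.
The chord immediately before Bb is Ab, which is diatonic to both keys: I in Ab major and IV in Eb major.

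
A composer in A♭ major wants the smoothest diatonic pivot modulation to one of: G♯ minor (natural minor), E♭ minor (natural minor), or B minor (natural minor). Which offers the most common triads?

E♭ minor

Triads of A♭ major: A♭ (I), B♭m (ii), Cm (iii), D♭ (IV), E♭ (V), Fm (vi), Gdim (vii°).
G♯ minor (natural minor) shares 0: none.
E♭ minor (natural minor) shares 2: B♭m, D♭.
B minor (natural minor) shares 0: none.
The most common triads (2) are shared with E♭ minor.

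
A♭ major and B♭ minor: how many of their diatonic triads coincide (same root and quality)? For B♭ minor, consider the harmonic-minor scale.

Diatonic triads of A♭ major: A♭ (I), B♭m (ii), Cm (iii), D♭ (IV), E♭ (V), Fm (vi), Gdim (vii°).
Diatonic triads of B♭ minor (harmonic minor): B♭m (i), Cdim (ii°), D♭aug (III+), E♭m (iv), F (V), G♭ (VI), Adim (vii°).
Matching root and quality in both lists: B♭m.
That gives 1 common triad.

1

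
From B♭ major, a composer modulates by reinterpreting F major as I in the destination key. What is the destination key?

F major

The numeral I denotes a major triad on scale degree 1. With F on degree 1, the tonic of the new key is F.
Degree 1 carries a major triad in major keys, so the destination is F major.
Check: the diatonic triads of F major are F (I), Gm (ii), Am (iii), B♭ (IV), C (V), Dm (vi), Edim (vii°) — F major is indeed I.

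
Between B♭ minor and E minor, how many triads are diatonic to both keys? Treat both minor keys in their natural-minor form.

0

Diatonic triads of B♭ minor (natural minor): B♭m (i), Cdim (ii°), D♭ (III), E♭m (iv), Fm (v), G♭ (VI), A♭ (VII).
Diatonic triads of E minor (natural minor): Em (i), F♯dim (ii°), G (III), Am (iv), Bm (v), C (VI), D (VII).
No triad has the same root and quality in both keys.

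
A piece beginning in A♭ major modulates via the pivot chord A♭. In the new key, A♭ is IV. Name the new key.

E♭ major

The numeral IV denotes a major triad on scale degree 4. With A♭ on degree 4, the tonic of the new key is E♭.
Degree 4 carries a major triad in major keys, so the destination is E♭ major.
Check: the diatonic triads of E♭ major are E♭ (I), Fm (ii), Gm (iii), A♭ (IV), B♭ (V), Cm (vi), Ddim (vii°) — A♭ is indeed IV.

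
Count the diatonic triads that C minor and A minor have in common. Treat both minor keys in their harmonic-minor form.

Diatonic triads of C minor (harmonic minor): Cm (i), Ddim (ii°), E♭aug (III+), Fm (iv), G (V), A♭ (VI), Bdim (vii°).
Diatonic triads of A minor (harmonic minor): Am (i), Bdim (ii°), Caug (III+), Dm (iv), E (V), F (VI), G♯dim (vii°).
Matching root and quality in both lists: Bdim.
That gives 1 common triad.

1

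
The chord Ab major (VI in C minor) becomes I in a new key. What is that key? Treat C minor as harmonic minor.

The numeral I denotes a major triad on scale degree 1. With Ab on degree 1, the tonic of the new key is Ab.
Degree 1 carries a major triad in major keys, so the destination is Ab major.
Check: the diatonic triads of Ab major are Ab (I), Bbm (ii), Cm (iii), Db (IV), Eb (V), Fm (vi), Gdim (vii°) — Ab major is indeed I.

Ab major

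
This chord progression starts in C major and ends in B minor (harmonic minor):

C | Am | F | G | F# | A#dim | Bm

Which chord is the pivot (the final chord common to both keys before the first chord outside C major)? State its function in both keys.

Chords diatonic to C major: C, Dm, Em, F, G, Am, Bdim.
Reading the progression, the first chord not in that set is F#, so the modulation leaves C major there.
The chord immediately before F# is G, which is diatonic to both keys: V in C major and VI in B minor.

G — V in C major, VI in B minor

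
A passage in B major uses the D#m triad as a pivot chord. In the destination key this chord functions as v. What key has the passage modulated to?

The numeral v denotes a minor triad on scale degree 5. With D# on degree 5, the tonic of the new key is G#.
Degree 5 carries a minor triad in natural-minor keys, so the destination is G# minor.
Check: the diatonic triads of G# minor (natural minor) are G#m (i), A#dim (ii°), B (III), C#m (iv), D#m (v), E (VI), F# (VII) — D#m is indeed v.

G# minor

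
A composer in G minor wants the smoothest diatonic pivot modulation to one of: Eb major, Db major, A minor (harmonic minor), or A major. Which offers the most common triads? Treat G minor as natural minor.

Eb major

Triads of G minor (natural minor): Gm (i), Adim (ii°), Bb (III), Cm (iv), Dm (v), Eb (VI), F (VII).
Eb major shares 4: Gm, Bb, Cm, Eb.
Db major shares 0: none.
A minor (harmonic minor) shares 2: Dm, F.
A major shares 0: none.
The most common triads (4) are shared with Eb major.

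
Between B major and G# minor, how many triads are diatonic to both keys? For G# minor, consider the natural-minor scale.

7

Diatonic triads of B major: B (I), C#m (ii), D#m (iii), E (IV), F# (V), G#m (vi), A#dim (vii°).
Diatonic triads of G# minor (natural minor): G#m (i), A#dim (ii°), B (III), C#m (iv), D#m (v), E (VI), F# (VII).
Matching root and quality in both lists: B, C#m, D#m, E, F#, G#m, A#dim.
That gives 7 common triads.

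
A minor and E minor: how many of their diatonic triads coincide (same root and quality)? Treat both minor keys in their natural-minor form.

4

Diatonic triads of A minor (natural minor): A minor (i), B diminished (ii°), C major (III), D minor (iv), E minor (v), F major (VI), G major (VII).
Diatonic triads of E minor (natural minor): E minor (i), F# diminished (ii°), G major (III), A minor (iv), B minor (v), C major (VI), D major (VII).
Matching root and quality in both lists: A minor, C major, E minor, G major.
That gives 4 common triads.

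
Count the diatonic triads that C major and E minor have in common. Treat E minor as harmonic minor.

Diatonic triads of C major: C (I), Dm (ii), Em (iii), F (IV), G (V), Am (vi), Bdim (vii°).
Diatonic triads of E minor (harmonic minor): Em (i), F#dim (ii°), Gaug (III+), Am (iv), B (V), C (VI), D#dim (vii°).
Matching root and quality in both lists: C, Em, Am.
That gives 3 common triads.

3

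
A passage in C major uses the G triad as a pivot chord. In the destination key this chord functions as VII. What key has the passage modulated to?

The numeral VII denotes a major triad on scale degree 7. With G on degree 7, the tonic of the new key is A.
Degree 7 carries a major triad in natural-minor keys, so the destination is A minor.
Check: the diatonic triads of A minor (natural minor) are Am (i), Bdim (ii°), C (III), Dm (iv), Em (v), F (VI), G (VII) — G is indeed VII.

A minor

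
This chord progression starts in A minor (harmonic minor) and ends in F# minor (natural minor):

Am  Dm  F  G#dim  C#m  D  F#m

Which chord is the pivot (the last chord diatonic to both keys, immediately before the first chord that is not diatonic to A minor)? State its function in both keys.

G#dim — vii° in A minor, ii° in F# minor

Chords diatonic to A minor: Am, Bdim, Caug, Dm, E, F, G#dim.
Reading the progression, the first chord not in that set is C#m, so the modulation leaves A minor there.
The chord immediately before C#m is G#dim, which is diatonic to both keys: vii° in A minor and ii° in F# minor.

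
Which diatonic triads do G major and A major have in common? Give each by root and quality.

Triads in G major: G (I), Am (ii), Bm (iii), C (IV), D (V), Em (vi), F#dim (vii°).
Triads in A major: A (I), Bm (ii), C#m (iii), D (IV), E (V), F#m (vi), G#dim (vii°).
Shared triads with their functions: Bm (iii in G major, ii in A major); D (V in G major, IV in A major).

Bm, D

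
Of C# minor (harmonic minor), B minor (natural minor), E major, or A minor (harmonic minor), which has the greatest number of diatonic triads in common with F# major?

Triads of F# major: F# major (I), G# minor (ii), A# minor (iii), B major (IV), C# major (V), D# minor (vi), E# diminished (vii°).
C# minor (harmonic minor) shares 0: none.
B minor (natural minor) shares 0: none.
E major shares 2: G#m, B.
A minor (harmonic minor) shares 0: none.
The most common triads (2) are shared with E major.

E major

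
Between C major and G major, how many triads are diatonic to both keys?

4

Diatonic triads of C major: C (I), Dm (ii), Em (iii), F (IV), G (V), Am (vi), Bdim (vii°).
Diatonic triads of G major: G (I), Am (ii), Bm (iii), C (IV), D (V), Em (vi), F♯dim (vii°).
Matching root and quality in both lists: C, Em, G, Am.
That gives 4 common triads.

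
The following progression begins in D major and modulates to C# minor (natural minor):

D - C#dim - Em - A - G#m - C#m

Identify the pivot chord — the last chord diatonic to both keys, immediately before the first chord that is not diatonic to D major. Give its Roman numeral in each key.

Chords diatonic to D major: D, Em, F#m, G, A, Bm, C#dim.
Reading the progression, the first chord not in that set is G#m, so the modulation leaves D major there.
The chord immediately before G#m is A, which is diatonic to both keys: V in D major and VI in C# minor.

A — V in D major, VI in C# minor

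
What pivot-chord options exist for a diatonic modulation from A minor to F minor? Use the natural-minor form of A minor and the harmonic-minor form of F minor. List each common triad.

Triads in A minor (natural minor): Am (i), Bdim (ii°), C (III), Dm (iv), Em (v), F (VI), G (VII).
Triads in F minor (harmonic minor): Fm (i), Gdim (ii°), Abaug (III+), Bbm (iv), C (V), Db (VI), Edim (vii°).
Shared triads with their functions: C (III in A minor, V in F minor).

C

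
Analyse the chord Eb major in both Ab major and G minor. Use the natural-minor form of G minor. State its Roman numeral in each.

The scale of Ab major is Ab Bb C Db Eb F G; Eb is degree 5, and the triad built there (Eb-G-Bb) is major, so it is V.
The scale of G minor (natural minor) is G A Bb C D Eb F; Eb is degree 6, and the triad built there (Eb-G-Bb) is major, so it is VI.

V in Ab major; VI in G minor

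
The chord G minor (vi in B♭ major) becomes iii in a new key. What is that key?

The numeral iii denotes a minor triad on scale degree 3. With G on degree 3, the tonic of the new key is E♭.
Degree 3 carries a minor triad in major keys, so the destination is E♭ major.
Check: the diatonic triads of E♭ major are E♭ (I), Fm (ii), Gm (iii), A♭ (IV), B♭ (V), Cm (vi), Ddim (vii°) — G minor is indeed iii.

E♭ major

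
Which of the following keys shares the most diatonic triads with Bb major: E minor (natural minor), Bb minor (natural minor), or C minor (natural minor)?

C minor

Triads of Bb major: Bb (I), Cm (ii), Dm (iii), Eb (IV), F (V), Gm (vi), Adim (vii°).
E minor (natural minor) shares 0: none.
Bb minor (natural minor) shares 0: none.
C minor (natural minor) shares 4: Bb, Cm, Eb, Gm.
The most common triads (4) are shared with C minor.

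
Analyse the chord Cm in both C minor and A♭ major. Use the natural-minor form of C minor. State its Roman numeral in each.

i in C minor; iii in A♭ major

The scale of C minor (natural minor) is C D E♭ F G A♭ B♭; C is degree 1, and the triad built there (C-E♭-G) is minor, so it is i.
The scale of A♭ major is A♭ B♭ C D♭ E♭ F G; C is degree 3, and the triad built there (C-E♭-G) is minor, so it is iii.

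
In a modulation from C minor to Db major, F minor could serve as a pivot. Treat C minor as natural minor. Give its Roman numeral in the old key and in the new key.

iv in C minor; iii in Db major

The scale of C minor (natural minor) is C D Eb F G Ab Bb; F is degree 4, and the triad built there (F-Ab-C) is minor, so it is iv.
The scale of Db major is Db Eb F Gb Ab Bb C; F is degree 3, and the triad built there (F-Ab-C) is minor, so it is iii.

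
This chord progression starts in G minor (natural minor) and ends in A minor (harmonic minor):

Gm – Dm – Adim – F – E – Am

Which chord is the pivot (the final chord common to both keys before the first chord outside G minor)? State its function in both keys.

Chords diatonic to G minor: Gm, Adim, Bb, Cm, Dm, Eb, F.
Reading the progression, the first chord not in that set is E, so the modulation leaves G minor there.
The chord immediately before E is F, which is diatonic to both keys: VII in G minor and VI in A minor.

F — VII in G minor, VI in A minor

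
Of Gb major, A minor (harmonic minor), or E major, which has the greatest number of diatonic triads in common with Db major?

Triads of Db major: Db major (I), Eb minor (ii), F minor (iii), Gb major (IV), Ab major (V), Bb minor (vi), C diminished (vii°).
Gb major shares 4: Db, Ebm, Gb, Bbm.
A minor (harmonic minor) shares 0: none.
E major shares 0: none.
The most common triads (4) are shared with Gb major.

Gb major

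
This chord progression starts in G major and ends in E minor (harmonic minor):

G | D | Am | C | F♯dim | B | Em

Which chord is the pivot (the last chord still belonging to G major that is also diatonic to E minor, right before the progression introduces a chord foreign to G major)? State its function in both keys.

F♯dim — vii° in G major, ii° in E minor

Chords diatonic to G major: G, Am, Bm, C, D, Em, F♯dim.
Reading the progression, the first chord not in that set is B, so the modulation leaves G major there.
The chord immediately before B is F♯dim, which is diatonic to both keys: vii° in G major and ii° in E minor.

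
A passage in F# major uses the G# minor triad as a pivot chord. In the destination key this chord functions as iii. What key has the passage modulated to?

E major

The numeral iii denotes a minor triad on scale degree 3. With G# on degree 3, the tonic of the new key is E.
Degree 3 carries a minor triad in major keys, so the destination is E major.
Check: the diatonic triads of E major are E (I), F#m (ii), G#m (iii), A (IV), B (V), C#m (vi), D#dim (vii°) — G# minor is indeed iii.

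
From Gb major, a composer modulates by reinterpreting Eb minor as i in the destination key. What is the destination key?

Eb minor

The numeral i denotes a minor triad on scale degree 1. With Eb on degree 1, the tonic of the new key is Eb.
Degree 1 carries a minor triad in minor keys, so the destination is Eb minor.
Check: the diatonic triads of Eb minor (natural minor) are Ebm (i), Fdim (ii°), Gb (III), Abm (iv), Bbm (v), Cb (VI), Db (VII) — Eb minor is indeed i.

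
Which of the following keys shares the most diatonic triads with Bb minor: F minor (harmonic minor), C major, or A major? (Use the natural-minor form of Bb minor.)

F minor

Triads of Bb minor (natural minor): Bbm (i), Cdim (ii°), Db (III), Ebm (iv), Fm (v), Gb (VI), Ab (VII).
F minor (harmonic minor) shares 3: Bbm, Db, Fm.
C major shares 0: none.
A major shares 0: none.
The most common triads (3) are shared with F minor.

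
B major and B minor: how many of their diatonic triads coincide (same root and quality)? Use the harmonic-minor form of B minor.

Diatonic triads of B major: B major (I), C# minor (ii), D# minor (iii), E major (IV), F# major (V), G# minor (vi), A# diminished (vii°).
Diatonic triads of B minor (harmonic minor): B minor (i), C# diminished (ii°), D augmented (III+), E minor (iv), F# major (V), G major (VI), A# diminished (vii°).
Matching root and quality in both lists: F# major, A# diminished.
That gives 2 common triads.

2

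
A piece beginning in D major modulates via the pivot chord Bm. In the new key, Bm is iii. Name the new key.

G major

The numeral iii denotes a minor triad on scale degree 3. With B on degree 3, the tonic of the new key is G.
Degree 3 carries a minor triad in major keys, so the destination is G major.
Check: the diatonic triads of G major are G (I), Am (ii), Bm (iii), C (IV), D (V), Em (vi), F#dim (vii°) — Bm is indeed iii.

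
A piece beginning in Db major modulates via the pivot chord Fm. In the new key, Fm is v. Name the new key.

The numeral v denotes a minor triad on scale degree 5. With F on degree 5, the tonic of the new key is Bb.
Degree 5 carries a minor triad in natural-minor keys, so the destination is Bb minor.
Check: the diatonic triads of Bb minor (natural minor) are Bbm (i), Cdim (ii°), Db (III), Ebm (iv), Fm (v), Gb (VI), Ab (VII) — Fm is indeed v.

Bb minor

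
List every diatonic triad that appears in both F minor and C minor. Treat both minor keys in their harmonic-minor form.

Fm

Triads in F minor (harmonic minor): Fm (i), Gdim (ii°), Abaug (III+), Bbm (iv), C (V), Db (VI), Edim (vii°).
Triads in C minor (harmonic minor): Cm (i), Ddim (ii°), Ebaug (III+), Fm (iv), G (V), Ab (VI), Bdim (vii°).
Shared triads with their functions: Fm (i in F minor, iv in C minor).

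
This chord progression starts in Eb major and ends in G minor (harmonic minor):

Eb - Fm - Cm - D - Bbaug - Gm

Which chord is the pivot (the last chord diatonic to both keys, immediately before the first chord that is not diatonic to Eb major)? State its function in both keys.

Chords diatonic to Eb major: Eb, Fm, Gm, Ab, Bb, Cm, Ddim.
Reading the progression, the first chord not in that set is D, so the modulation leaves Eb major there.
The chord immediately before D is Cm, which is diatonic to both keys: vi in Eb major and iv in G minor.

Cm — vi in Eb major, iv in G minor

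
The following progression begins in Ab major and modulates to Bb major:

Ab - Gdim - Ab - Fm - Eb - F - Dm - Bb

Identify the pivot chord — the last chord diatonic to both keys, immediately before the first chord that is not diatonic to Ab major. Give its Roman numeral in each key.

Chords diatonic to Ab major: Ab, Bbm, Cm, Db, Eb, Fm, Gdim.
Reading the progression, the first chord not in that set is F, so the modulation leaves Ab major there.
The chord immediately before F is Eb, which is diatonic to both keys: V in Ab major and IV in Bb major.

Eb — V in Ab major, IV in Bb major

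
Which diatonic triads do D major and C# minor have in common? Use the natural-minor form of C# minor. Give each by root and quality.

F#m, A

Triads in D major: D (I), Em (ii), F#m (iii), G (IV), A (V), Bm (vi), C#dim (vii°).
Triads in C# minor (natural minor): C#m (i), D#dim (ii°), E (III), F#m (iv), G#m (v), A (VI), B (VII).
Shared triads with their functions: F#m (iii in D major, iv in C# minor); A (V in D major, VI in C# minor).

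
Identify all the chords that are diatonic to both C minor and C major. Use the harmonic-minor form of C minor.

Triads in C minor (harmonic minor): Cm (i), Ddim (ii°), Ebaug (III+), Fm (iv), G (V), Ab (VI), Bdim (vii°).
Triads in C major: C (I), Dm (ii), Em (iii), F (IV), G (V), Am (vi), Bdim (vii°).
Shared triads with their functions: G (V in C minor, V in C major); Bdim (vii° in C minor, vii° in C major).

G, Bdim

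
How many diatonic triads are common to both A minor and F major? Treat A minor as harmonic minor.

Diatonic triads of A minor (harmonic minor): Am (i), Bdim (ii°), Caug (III+), Dm (iv), E (V), F (VI), G♯dim (vii°).
Diatonic triads of F major: F (I), Gm (ii), Am (iii), B♭ (IV), C (V), Dm (vi), Edim (vii°).
Matching root and quality in both lists: Am, Dm, F.
That gives 3 common triads.

3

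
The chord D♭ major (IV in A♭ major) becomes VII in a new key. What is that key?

E♭ minor

The numeral VII denotes a major triad on scale degree 7. With D♭ on degree 7, the tonic of the new key is E♭.
Degree 7 carries a major triad in natural-minor keys, so the destination is E♭ minor.
Check: the diatonic triads of E♭ minor (natural minor) are E♭m (i), Fdim (ii°), G♭ (III), A♭m (iv), B♭m (v), C♭ (VI), D♭ (VII) — D♭ major is indeed VII.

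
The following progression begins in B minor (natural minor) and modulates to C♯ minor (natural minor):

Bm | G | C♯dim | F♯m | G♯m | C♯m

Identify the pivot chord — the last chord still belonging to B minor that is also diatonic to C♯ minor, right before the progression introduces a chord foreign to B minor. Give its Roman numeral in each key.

F♯m — v in B minor, iv in C♯ minor

Chords diatonic to B minor: Bm, C♯dim, D, Em, F♯m, G, A.
Reading the progression, the first chord not in that set is G♯m, so the modulation leaves B minor there.
The chord immediately before G♯m is F♯m, which is diatonic to both keys: v in B minor and iv in C♯ minor.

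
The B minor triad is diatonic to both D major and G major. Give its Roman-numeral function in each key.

The scale of D major is D E F# G A B C#; B is degree 6, and the triad built there (B-D-F#) is minor, so it is vi.
The scale of G major is G A B C D E F#; B is degree 3, and the triad built there (B-D-F#) is minor, so it is iii.

vi in D major; iii in G major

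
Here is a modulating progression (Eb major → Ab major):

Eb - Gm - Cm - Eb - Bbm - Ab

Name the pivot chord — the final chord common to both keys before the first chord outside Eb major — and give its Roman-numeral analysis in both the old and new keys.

Eb — I in Eb major, V in Ab major

Chords diatonic to Eb major: Eb, Fm, Gm, Ab, Bb, Cm, Ddim.
Reading the progression, the first chord not in that set is Bbm, so the modulation leaves Eb major there.
The chord immediately before Bbm is Eb, which is diatonic to both keys: I in Eb major and V in Ab major.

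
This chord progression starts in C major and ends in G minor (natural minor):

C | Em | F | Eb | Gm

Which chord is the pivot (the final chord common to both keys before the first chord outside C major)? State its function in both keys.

Chords diatonic to C major: C, Dm, Em, F, G, Am, Bdim.
Reading the progression, the first chord not in that set is Eb, so the modulation leaves C major there.
The chord immediately before Eb is F, which is diatonic to both keys: IV in C major and VII in G minor.

F — IV in C major, VII in G minor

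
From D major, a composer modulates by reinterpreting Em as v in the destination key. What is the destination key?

A minor

The numeral v denotes a minor triad on scale degree 5. With E on degree 5, the tonic of the new key is A.
Degree 5 carries a minor triad in natural-minor keys, so the destination is A minor.
Check: the diatonic triads of A minor (natural minor) are Am (i), Bdim (ii°), C (III), Dm (iv), Em (v), F (VI), G (VII) — Em is indeed v.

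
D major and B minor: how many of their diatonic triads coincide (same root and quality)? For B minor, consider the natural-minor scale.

Diatonic triads of D major: D (I), Em (ii), F#m (iii), G (IV), A (V), Bm (vi), C#dim (vii°).
Diatonic triads of B minor (natural minor): Bm (i), C#dim (ii°), D (III), Em (iv), F#m (v), G (VI), A (VII).
Matching root and quality in both lists: D, Em, F#m, G, A, Bm, C#dim.
That gives 7 common triads.

7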